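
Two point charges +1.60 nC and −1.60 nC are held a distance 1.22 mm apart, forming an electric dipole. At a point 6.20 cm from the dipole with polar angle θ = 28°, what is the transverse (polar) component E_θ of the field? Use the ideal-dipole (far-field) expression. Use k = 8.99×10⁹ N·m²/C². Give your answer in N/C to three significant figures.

E_θ ≈ 34.6 N/C

Dipole moment p = qd = (1.60×10⁻⁹ C)(0.00122 m) = 1.952×10⁻¹² C·m.
For a dipole, E_θ = (kp sinθ)/r³.
kp/r³ = (8.99×10⁹)(1.952×10⁻¹²)/(0.0620)³ = 73.63 N/C.
E_θ = 73.63·sin28° = 34.57 N/C.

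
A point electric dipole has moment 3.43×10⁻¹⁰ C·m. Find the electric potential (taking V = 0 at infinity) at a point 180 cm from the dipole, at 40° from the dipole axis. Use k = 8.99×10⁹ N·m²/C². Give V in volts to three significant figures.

The dipole potential is V = kp cosθ / r².
V = (8.99×10⁹)(3.43×10⁻¹⁰)·cos40° / (1.80)² = 0.7291 V.

V ≈ 0.729 V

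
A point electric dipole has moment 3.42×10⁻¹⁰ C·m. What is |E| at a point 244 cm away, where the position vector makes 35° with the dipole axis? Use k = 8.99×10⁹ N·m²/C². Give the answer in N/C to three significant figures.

At angle θ the dipole field magnitude is E = (kp/r³)·√(1 + 3cos²θ).
kp/r³ = (8.99×10⁹)(3.42×10⁻¹⁰) / (2.44)³ = 0.2116 N/C.
√(1 + 3cos²35°) = √(1 + 3·0.6710) = √3.0130 ≈ 1.7358.
E ≈ 0.2116 × 1.736 = 0.3674 N/C.

E ≈ 0.367 N/C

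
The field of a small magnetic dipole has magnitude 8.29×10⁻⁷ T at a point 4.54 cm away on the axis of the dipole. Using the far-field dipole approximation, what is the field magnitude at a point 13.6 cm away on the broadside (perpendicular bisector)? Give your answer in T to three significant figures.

B ≈ 1.54×10⁻⁸ T

Dipole fields scale as 1/r³ in the far field.
The axial field is twice the equatorial field at the same r, so the geometry factor is 1/2.
B₂ = B₁ · (1/2) · (r₁/r₂)³ = 8.29×10⁻⁷ · 0.5 · (4.54/13.6)³.
(r₁/r₂)³ = (0.3338)³ = 0.0372.
B₂ ≈ 1.542×10⁻⁸ T.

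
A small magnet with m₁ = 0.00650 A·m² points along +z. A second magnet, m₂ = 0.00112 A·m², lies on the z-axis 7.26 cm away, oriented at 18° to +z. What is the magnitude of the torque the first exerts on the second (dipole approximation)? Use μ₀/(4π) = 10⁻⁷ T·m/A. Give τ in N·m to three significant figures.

Dipole B is on the axis of dipole A, so B₁ there is axial: B₁ = (μ₀/4π)·2m₁/r³ along +z.
B₁ = 2(10⁻⁷)(0.00650)/(0.0726)³ = 3.397×10⁻⁶ T.
τ = m₂ B₁ sinθ.
τ = (0.00112)(3.397×10⁻⁶)·sin18° = 1.176×10⁻⁹ N·m.

τ ≈ 1.18×10⁻⁹ N·m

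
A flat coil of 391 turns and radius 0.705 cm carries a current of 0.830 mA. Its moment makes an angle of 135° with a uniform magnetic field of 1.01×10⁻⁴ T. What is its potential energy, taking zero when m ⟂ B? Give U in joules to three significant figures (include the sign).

U ≈ 3.62×10⁻⁹ J

m = NIA = NIπa² = 391·(8.30×10⁻⁴)·π·(0.00705)² = 5.067×10⁻⁵ A·m².
U = −m·B = −mB cosθ.
U = −(5.067×10⁻⁵)(1.01×10⁻⁴)·cos135° = 3.619×10⁻⁹ J.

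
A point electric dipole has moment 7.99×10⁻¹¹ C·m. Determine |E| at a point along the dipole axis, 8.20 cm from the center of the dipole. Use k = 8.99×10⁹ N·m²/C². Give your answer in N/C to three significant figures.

E ≈ 2610 N/C

On the dipole axis E = 2kp/r³.
E = 2·(8.99×10⁹)(7.99×10⁻¹¹) / (0.0820)³ = 2606 N/C.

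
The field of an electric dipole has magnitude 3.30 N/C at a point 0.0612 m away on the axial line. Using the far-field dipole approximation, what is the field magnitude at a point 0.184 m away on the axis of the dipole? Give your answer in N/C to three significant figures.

Dipole fields scale as 1/r³ in the far field; the geometry is the same at both points.
E₂ = E₁ · (r₁/r₂)³ = 3.30 · (0.0612/0.184)³.
(r₁/r₂)³ = (0.3326)³ = 0.0368.
E₂ ≈ 0.1214 N/C.

E ≈ 0.121 N/C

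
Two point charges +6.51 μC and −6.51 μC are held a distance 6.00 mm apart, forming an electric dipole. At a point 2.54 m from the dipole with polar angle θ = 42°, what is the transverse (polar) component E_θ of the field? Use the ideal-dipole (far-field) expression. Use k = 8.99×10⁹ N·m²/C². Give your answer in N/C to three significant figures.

E_θ ≈ 14.3 N/C

Dipole moment p = qd = (6.51×10⁻⁶ C)(0.00600 m) = 3.906×10⁻⁸ C·m.
For a dipole, E_θ = (kp sinθ)/r³.
kp/r³ = (8.99×10⁹)(3.906×10⁻⁸)/(2.54)³ = 21.43 N/C.
E_θ = 21.43·sin42° = 14.34 N/C.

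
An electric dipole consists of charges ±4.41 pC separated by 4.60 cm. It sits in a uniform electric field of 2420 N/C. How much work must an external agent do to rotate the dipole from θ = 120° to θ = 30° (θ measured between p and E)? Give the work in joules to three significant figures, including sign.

Dipole moment p = qd = (4.41×10⁻¹² C)(0.0460 m) = 2.029×10⁻¹³ C·m.
W_ext = ΔU = U(θ₂) − U(θ₁) = −pE cosθ₂ − (−pE cosθ₁) = pE(cosθ₁ − cosθ₂).
W = (2.029×10⁻¹³)(2420)·(cos120° − cos30°) = (4.910×10⁻¹⁰)·(-1.3660) = -6.707×10⁻¹⁰ J.

W ≈ -6.71×10⁻¹⁰ J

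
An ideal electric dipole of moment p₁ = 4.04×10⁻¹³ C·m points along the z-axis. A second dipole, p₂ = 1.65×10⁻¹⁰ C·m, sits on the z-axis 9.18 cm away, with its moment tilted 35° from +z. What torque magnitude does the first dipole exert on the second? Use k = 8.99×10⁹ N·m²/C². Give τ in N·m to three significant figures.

τ ≈ 8.89×10⁻¹⁰ N·m

The second dipole sits on the axis of the first, so the field there is axial: E₁ = 2kp₁/r³ along +z.
E₁ = 2(8.99×10⁹)(4.04×10⁻¹³)/(0.0918)³ = 9.390 N/C.
Torque on the second dipole: τ = p₂ E₁ sinθ.
τ = (1.65×10⁻¹⁰)(9.390)·sin35° = 8.886×10⁻¹⁰ N·m.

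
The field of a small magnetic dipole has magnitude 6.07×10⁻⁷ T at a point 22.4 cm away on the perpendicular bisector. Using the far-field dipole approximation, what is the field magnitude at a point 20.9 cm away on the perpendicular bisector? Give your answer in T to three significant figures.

B ≈ 7.47×10⁻⁷ T

Dipole fields scale as 1/r³ in the far field; the geometry is the same at both points.
B₂ = B₁ · (r₁/r₂)³ = 6.07×10⁻⁷ · (22.4/20.9)³.
(r₁/r₂)³ = (1.072)³ = 1.231.
B₂ ≈ 7.473×10⁻⁷ T.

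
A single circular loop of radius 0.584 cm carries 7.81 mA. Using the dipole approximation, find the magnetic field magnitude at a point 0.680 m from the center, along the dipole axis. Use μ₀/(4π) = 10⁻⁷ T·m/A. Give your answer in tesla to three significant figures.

B ≈ 5.32×10⁻¹³ T

Magnetic moment m = IA = Iπa² = (0.00781)·π·(0.00584)² = 8.368×10⁻⁷ A·m².
On axis B = (μ₀/4π)·2m/r³.
B = 2·(10⁻⁷)·(8.368×10⁻⁷) / (0.680)³ = 5.323×10⁻¹³ T.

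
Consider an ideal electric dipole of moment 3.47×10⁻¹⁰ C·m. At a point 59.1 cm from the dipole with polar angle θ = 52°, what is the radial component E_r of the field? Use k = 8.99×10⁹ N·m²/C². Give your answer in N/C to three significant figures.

For a dipole, E_r = (2kp cosθ)/r³.
kp/r³ = (8.99×10⁹)(3.47×10⁻¹⁰)/(0.591)³ = 15.11 N/C.
E_r = 2·15.11·cos52° = 18.61 N/C.

E_r ≈ 18.6 N/C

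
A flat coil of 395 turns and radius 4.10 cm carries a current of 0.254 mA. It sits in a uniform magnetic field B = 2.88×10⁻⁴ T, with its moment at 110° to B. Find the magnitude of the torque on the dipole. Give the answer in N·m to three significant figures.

m = NIA = NIπa² = 395·(2.54×10⁻⁴)·π·(0.0410)² = 5.298×10⁻⁴ A·m².
Torque on a magnetic dipole: τ = mB sinθ.
τ = (5.298×10⁻⁴)(2.88×10⁻⁴)·sin110° = 1.434×10⁻⁷ N·m.

τ ≈ 1.43×10⁻⁷ N·m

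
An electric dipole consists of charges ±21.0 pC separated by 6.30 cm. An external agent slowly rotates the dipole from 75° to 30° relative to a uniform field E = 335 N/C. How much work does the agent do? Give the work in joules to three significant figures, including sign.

W ≈ -2.69×10⁻¹⁰ J

Dipole moment p = qd = (2.10×10⁻¹¹ C)(0.0630 m) = 1.323×10⁻¹² C·m.
W_ext = ΔU = U(θ₂) − U(θ₁) = −pE cosθ₂ − (−pE cosθ₁) = pE(cosθ₁ − cosθ₂).
W = (1.323×10⁻¹²)(335)·(cos75° − cos30°) = (4.432×10⁻¹⁰)·(-0.6072) = -2.691×10⁻¹⁰ J.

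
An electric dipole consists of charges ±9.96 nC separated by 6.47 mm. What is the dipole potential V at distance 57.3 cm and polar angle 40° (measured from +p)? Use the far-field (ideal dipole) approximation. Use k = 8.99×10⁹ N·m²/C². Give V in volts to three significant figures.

V ≈ 1.35 V

Dipole moment p = qd = (9.96×10⁻⁹ C)(0.00647 m) = 6.444×10⁻¹¹ C·m.
The dipole potential is V = kp cosθ / r².
V = (8.99×10⁹)(6.444×10⁻¹¹)·cos40° / (0.573)² = 1.352 V.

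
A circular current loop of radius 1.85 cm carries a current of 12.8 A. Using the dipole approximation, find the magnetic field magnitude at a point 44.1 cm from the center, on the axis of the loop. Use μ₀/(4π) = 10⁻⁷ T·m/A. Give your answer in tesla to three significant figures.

Magnetic moment m = IA = Iπa² = (12.8)·π·(0.0185)² = 0.01376 A·m².
On axis B = (μ₀/4π)·2m/r³.
B = 2·(10⁻⁷)·(0.01376) / (0.441)³ = 3.209×10⁻⁸ T.

B ≈ 3.21×10⁻⁸ T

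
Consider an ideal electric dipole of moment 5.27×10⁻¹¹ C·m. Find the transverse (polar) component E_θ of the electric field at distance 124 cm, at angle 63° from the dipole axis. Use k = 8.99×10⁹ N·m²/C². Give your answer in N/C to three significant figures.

For a dipole, E_θ = (kp sinθ)/r³.
kp/r³ = (8.99×10⁹)(5.27×10⁻¹¹)/(1.24)³ = 0.2485 N/C.
E_θ = 0.2485·sin63° = 0.2214 N/C.

E_θ ≈ 0.221 N/C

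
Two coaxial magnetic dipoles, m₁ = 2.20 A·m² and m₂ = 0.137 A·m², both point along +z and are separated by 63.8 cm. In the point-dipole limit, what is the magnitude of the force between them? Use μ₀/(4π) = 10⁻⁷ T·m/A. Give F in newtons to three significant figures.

On-axis B of dipole 1: B = (μ₀/4π)·2m₁/r³. Force on dipole 2: F = m₂·dB/dr.
dB/dr = −(μ₀/4π)·6m₁/r⁴, so |F| = (μ₀/4π)·6m₁m₂/r⁴.
F = 6(10⁻⁷)(2.20)(0.137)/(0.638)⁴ = 1.091×10⁻⁶ N.

F ≈ 1.09×10⁻⁶ N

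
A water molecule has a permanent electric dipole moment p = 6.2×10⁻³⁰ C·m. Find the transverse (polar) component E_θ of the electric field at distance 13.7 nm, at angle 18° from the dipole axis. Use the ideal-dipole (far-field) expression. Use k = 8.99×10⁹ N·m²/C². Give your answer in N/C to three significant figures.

For a dipole, E_θ = (kp sinθ)/r³.
kp/r³ = (8.99×10⁹)(6.20×10⁻³⁰)/(1.37×10⁻⁸)³ = 2.168×10⁴ N/C.
E_θ = 2.168×10⁴·sin18° = 6698 N/C.

E_θ ≈ 6700 N/C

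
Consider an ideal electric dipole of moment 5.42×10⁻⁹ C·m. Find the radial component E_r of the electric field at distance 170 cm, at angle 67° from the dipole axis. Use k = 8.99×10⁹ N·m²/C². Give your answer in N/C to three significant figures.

For a dipole, E_r = (2kp cosθ)/r³.
kp/r³ = (8.99×10⁹)(5.42×10⁻⁹)/(1.70)³ = 9.918 N/C.
E_r = 2·9.918·cos67° = 7.750 N/C.

E_r ≈ 7.75 N/C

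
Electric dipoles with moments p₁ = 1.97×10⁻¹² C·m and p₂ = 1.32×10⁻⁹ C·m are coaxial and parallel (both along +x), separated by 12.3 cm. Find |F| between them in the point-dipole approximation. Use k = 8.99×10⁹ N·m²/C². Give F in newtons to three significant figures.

F ≈ 6.13×10⁻⁷ N

On-axis field of dipole 1 at distance r: E = 2kp₁/r³. Force on dipole 2 is F = p₂·dE/dr (gradient along axis).
dE/dr = −6kp₁/r⁴, so |F| = 6kp₁p₂/r⁴ (attractive for aligned moments).
F = 6(8.99×10⁹)(1.97×10⁻¹²)(1.32×10⁻⁹)/(0.123)⁴ = 6.128×10⁻⁷ N.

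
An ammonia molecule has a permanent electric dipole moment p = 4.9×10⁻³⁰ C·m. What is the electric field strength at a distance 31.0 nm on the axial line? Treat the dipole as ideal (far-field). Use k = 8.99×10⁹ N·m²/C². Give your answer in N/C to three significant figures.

E ≈ 2960 N/C

On the dipole axis E = 2kp/r³.
E = 2·(8.99×10⁹)(4.90×10⁻³⁰) / (3.10×10⁻⁸)³ = 2957 N/C.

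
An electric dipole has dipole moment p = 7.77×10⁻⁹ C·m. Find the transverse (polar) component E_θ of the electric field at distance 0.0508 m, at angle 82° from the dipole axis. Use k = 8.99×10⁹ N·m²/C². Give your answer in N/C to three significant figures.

For a dipole, E_θ = (kp sinθ)/r³.
kp/r³ = (8.99×10⁹)(7.77×10⁻⁹)/(0.0508)³ = 5.328×10⁵ N/C.
E_θ = 5.328×10⁵·sin82° = 5.276×10⁵ N/C.

E_θ ≈ 5.28×10⁵ N/C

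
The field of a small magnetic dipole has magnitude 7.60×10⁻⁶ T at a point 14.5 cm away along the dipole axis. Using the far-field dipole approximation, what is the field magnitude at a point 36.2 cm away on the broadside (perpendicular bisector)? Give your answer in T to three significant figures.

Dipole fields scale as 1/r³ in the far field.
The axial field is twice the equatorial field at the same r, so the geometry factor is 1/2.
B₂ = B₁ · (1/2) · (r₁/r₂)³ = 7.60×10⁻⁶ · 0.5 · (14.5/36.2)³.
(r₁/r₂)³ = (0.4006)³ = 0.06427.
B₂ ≈ 2.442×10⁻⁷ T.

B ≈ 2.44×10⁻⁷ T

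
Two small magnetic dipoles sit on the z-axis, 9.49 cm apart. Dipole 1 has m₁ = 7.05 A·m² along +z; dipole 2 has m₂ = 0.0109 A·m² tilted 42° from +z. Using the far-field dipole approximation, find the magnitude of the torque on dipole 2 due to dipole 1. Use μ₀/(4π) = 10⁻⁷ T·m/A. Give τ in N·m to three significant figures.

Dipole B is on the axis of dipole A, so B₁ there is axial: B₁ = (μ₀/4π)·2m₁/r³ along +z.
B₁ = 2(10⁻⁷)(7.05)/(0.0949)³ = 0.001650 T.
τ = m₂ B₁ sinθ.
τ = (0.0109)(0.001650)·sin42° = 1.203×10⁻⁵ N·m.

τ ≈ 1.20×10⁻⁵ N·m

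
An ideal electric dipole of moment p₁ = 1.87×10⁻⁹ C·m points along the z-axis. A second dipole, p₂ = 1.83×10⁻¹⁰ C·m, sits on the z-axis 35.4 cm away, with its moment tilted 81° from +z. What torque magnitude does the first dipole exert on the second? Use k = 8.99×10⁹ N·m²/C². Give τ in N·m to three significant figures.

The second dipole sits on the axis of the first, so the field there is axial: E₁ = 2kp₁/r³ along +z.
E₁ = 2(8.99×10⁹)(1.87×10⁻⁹)/(0.354)³ = 757.9 N/C.
Torque on the second dipole: τ = p₂ E₁ sinθ.
τ = (1.83×10⁻¹⁰)(757.9)·sin81° = 1.370×10⁻⁷ N·m.

τ ≈ 1.37×10⁻⁷ N·m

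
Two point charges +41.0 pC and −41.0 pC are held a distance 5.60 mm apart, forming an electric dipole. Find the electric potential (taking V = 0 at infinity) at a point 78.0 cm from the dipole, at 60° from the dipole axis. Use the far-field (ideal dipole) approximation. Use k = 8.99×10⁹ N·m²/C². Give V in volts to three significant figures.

Dipole moment p = qd = (4.10×10⁻¹¹ C)(0.00560 m) = 2.296×10⁻¹³ C·m.
The dipole potential is V = kp cosθ / r².
V = (8.99×10⁹)(2.296×10⁻¹³)·cos60° / (0.780)² = 0.001696 V.

V ≈ 0.00170 V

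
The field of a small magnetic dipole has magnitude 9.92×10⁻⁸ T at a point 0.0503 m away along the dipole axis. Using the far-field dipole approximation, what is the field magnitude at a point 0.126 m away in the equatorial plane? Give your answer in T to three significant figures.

B ≈ 3.16×10⁻⁹ T

Dipole fields scale as 1/r³ in the far field.
The axial field is twice the equatorial field at the same r, so the geometry factor is 1/2.
B₂ = B₁ · (1/2) · (r₁/r₂)³ = 9.92×10⁻⁸ · 0.5 · (0.0503/0.126)³.
(r₁/r₂)³ = (0.3992)³ = 0.06362.
B₂ ≈ 3.156×10⁻⁹ T.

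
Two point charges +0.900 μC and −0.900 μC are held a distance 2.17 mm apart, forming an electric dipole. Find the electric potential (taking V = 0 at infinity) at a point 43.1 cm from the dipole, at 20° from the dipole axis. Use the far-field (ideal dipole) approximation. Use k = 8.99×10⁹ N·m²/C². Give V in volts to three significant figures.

Dipole moment p = qd = (9.00×10⁻⁷ C)(0.00217 m) = 1.953×10⁻⁹ C·m.
The dipole potential is V = kp cosθ / r².
V = (8.99×10⁹)(1.953×10⁻⁹)·cos20° / (0.431)² = 88.82 V.

V ≈ 88.8 V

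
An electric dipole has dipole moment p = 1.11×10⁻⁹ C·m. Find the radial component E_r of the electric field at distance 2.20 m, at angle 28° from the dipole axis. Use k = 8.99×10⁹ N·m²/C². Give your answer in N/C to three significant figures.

E_r ≈ 1.65 N/C

For a dipole, E_r = (2kp cosθ)/r³.
kp/r³ = (8.99×10⁹)(1.11×10⁻⁹)/(2.20)³ = 0.9372 N/C.
E_r = 2·0.9372·cos28° = 1.655 N/C.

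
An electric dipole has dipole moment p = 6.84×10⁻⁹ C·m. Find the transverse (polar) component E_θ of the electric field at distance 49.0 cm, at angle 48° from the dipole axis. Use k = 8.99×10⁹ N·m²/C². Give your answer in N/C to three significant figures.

For a dipole, E_θ = (kp sinθ)/r³.
kp/r³ = (8.99×10⁹)(6.84×10⁻⁹)/(0.490)³ = 522.7 N/C.
E_θ = 522.7·sin48° = 388.4 N/C.

E_θ ≈ 388 N/C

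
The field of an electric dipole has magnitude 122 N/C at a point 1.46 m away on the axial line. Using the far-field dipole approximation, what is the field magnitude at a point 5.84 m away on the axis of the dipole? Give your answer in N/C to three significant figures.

E ≈ 1.91 N/C

Dipole fields scale as 1/r³ in the far field; the geometry is the same at both points.
E₂ = E₁ · (r₁/r₂)³ = 122 · (1.46/5.84)³.
(r₁/r₂)³ = (0.25)³ = 0.01562.
E₂ ≈ 1.906 N/C.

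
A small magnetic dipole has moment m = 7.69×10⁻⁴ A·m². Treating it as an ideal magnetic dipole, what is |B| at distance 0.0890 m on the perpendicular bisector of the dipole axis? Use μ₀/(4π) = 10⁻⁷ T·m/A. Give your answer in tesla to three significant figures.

In the equatorial plane B = (μ₀/4π)·m/r³ (half the axial value).
B = (10⁻⁷)·(7.69×10⁻⁴) / (0.0890)³ = 1.091×10⁻⁷ T.

B ≈ 1.09×10⁻⁷ T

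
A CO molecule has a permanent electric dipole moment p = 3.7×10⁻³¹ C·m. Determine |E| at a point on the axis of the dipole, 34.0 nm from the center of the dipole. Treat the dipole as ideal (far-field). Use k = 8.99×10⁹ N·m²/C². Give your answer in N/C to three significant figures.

On the dipole axis E = 2kp/r³.
E = 2·(8.99×10⁹)(3.70×10⁻³¹) / (3.40×10⁻⁸)³ = 169.3 N/C.

E ≈ 169 N/C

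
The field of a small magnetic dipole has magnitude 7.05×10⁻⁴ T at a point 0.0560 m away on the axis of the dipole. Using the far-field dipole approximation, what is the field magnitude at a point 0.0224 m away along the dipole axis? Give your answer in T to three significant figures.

B ≈ 0.0110 T

Dipole fields scale as 1/r³ in the far field; the geometry is the same at both points.
B₂ = B₁ · (r₁/r₂)³ = 7.05×10⁻⁴ · (0.0560/0.0224)³.
(r₁/r₂)³ = (2.5)³ = 15.62.
B₂ ≈ 0.01102 T.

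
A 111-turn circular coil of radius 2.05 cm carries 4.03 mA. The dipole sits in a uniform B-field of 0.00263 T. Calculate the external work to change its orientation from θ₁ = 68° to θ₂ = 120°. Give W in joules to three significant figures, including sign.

W ≈ 1.36×10⁻⁶ J

m = NIA = NIπa² = 111·(0.00403)·π·(0.0205)² = 5.906×10⁻⁴ A·m².
W_ext = ΔU = −mB cosθ₂ + mB cosθ₁ = mB(cosθ₁ − cosθ₂).
W = (5.906×10⁻⁴)(0.00263)·(cos68° − cos120°) = (1.553×10⁻⁶)·(+0.8746) = 1.359×10⁻⁶ J.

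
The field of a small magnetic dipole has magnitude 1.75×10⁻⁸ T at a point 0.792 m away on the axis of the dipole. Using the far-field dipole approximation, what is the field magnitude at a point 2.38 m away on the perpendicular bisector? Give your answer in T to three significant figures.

Dipole fields scale as 1/r³ in the far field.
The axial field is twice the equatorial field at the same r, so the geometry factor is 1/2.
B₂ = B₁ · (1/2) · (r₁/r₂)³ = 1.75×10⁻⁸ · 0.5 · (0.792/2.38)³.
(r₁/r₂)³ = (0.3328)³ = 0.03685.
B₂ ≈ 3.224×10⁻¹⁰ T.

B ≈ 3.22×10⁻¹⁰ T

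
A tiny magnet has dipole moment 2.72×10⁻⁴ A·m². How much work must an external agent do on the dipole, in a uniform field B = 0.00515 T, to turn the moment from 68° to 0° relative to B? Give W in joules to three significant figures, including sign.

W ≈ -8.76×10⁻⁷ J

W_ext = ΔU = −mB cosθ₂ + mB cosθ₁ = mB(cosθ₁ − cosθ₂).
W = (2.72×10⁻⁴)(0.00515)·(cos68° − cos0°) = (1.401×10⁻⁶)·(-0.6254) = -8.761×10⁻⁷ J.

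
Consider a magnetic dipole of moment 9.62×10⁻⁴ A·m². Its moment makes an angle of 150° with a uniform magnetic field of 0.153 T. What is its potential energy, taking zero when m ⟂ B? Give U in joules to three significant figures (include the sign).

U ≈ 1.27×10⁻⁴ J

U = −m·B = −mB cosθ.
U = −(9.62×10⁻⁴)(0.153)·cos150° = 1.275×10⁻⁴ J.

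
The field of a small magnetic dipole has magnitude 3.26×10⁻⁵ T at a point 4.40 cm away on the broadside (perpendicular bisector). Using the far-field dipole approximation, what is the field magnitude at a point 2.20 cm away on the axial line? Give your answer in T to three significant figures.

B ≈ 5.22×10⁻⁴ T

Dipole fields scale as 1/r³ in the far field.
The axial field is twice the equatorial field at the same r, so the geometry factor is 2/1.
B₂ = B₁ · (2/1) · (r₁/r₂)³ = 3.26×10⁻⁵ · 2 · (4.40/2.20)³.
(r₁/r₂)³ = (2)³ = 8.
B₂ ≈ 5.216×10⁻⁴ T.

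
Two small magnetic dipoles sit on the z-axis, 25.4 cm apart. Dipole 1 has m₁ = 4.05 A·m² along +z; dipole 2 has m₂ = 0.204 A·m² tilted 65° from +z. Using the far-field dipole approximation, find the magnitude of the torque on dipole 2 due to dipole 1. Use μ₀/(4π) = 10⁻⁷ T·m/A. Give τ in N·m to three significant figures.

Dipole B is on the axis of dipole A, so B₁ there is axial: B₁ = (μ₀/4π)·2m₁/r³ along +z.
B₁ = 2(10⁻⁷)(4.05)/(0.254)³ = 4.943×10⁻⁵ T.
τ = m₂ B₁ sinθ.
τ = (0.204)(4.943×10⁻⁵)·sin65° = 9.139×10⁻⁶ N·m.

τ ≈ 9.14×10⁻⁶ N·m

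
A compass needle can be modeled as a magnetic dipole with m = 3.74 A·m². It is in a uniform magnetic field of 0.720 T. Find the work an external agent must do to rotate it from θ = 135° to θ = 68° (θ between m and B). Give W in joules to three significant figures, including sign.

W ≈ -2.91 J

W_ext = ΔU = −mB cosθ₂ + mB cosθ₁ = mB(cosθ₁ − cosθ₂).
W = (3.74)(0.720)·(cos135° − cos68°) = (2.693)·(-1.0817) = -2.913 J.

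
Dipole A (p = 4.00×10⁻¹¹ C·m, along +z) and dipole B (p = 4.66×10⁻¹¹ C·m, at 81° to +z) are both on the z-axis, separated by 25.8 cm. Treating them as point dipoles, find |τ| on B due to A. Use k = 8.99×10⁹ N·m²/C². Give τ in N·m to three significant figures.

τ ≈ 1.93×10⁻⁹ N·m

The second dipole sits on the axis of the first, so the field there is axial: E₁ = 2kp₁/r³ along +z.
E₁ = 2(8.99×10⁹)(4.00×10⁻¹¹)/(0.258)³ = 41.88 N/C.
Torque on the second dipole: τ = p₂ E₁ sinθ.
τ = (4.66×10⁻¹¹)(41.88)·sin81° = 1.928×10⁻⁹ N·m.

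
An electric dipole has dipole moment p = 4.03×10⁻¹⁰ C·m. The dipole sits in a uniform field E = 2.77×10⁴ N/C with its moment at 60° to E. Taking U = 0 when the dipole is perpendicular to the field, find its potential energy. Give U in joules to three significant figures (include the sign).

U = −p·E = −pE cosθ.
U = −(4.03×10⁻¹⁰)(2.77×10⁴)·cos60° = -5.582×10⁻⁶ J.

U ≈ -5.58×10⁻⁶ J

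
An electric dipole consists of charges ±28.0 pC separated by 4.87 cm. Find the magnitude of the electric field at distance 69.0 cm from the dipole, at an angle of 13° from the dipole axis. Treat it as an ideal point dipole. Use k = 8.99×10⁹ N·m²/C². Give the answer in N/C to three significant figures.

E ≈ 0.0732 N/C

Dipole moment p = qd = (2.80×10⁻¹¹ C)(0.0487 m) = 1.364×10⁻¹² C·m.
At angle θ the dipole field magnitude is E = (kp/r³)·√(1 + 3cos²θ).
kp/r³ = (8.99×10⁹)(1.364×10⁻¹²) / (0.690)³ = 0.03733 N/C.
√(1 + 3cos²13°) = √(1 + 3·0.9494) = √3.8482 ≈ 1.9617.
E ≈ 0.03733 × 1.962 = 0.07322 N/C.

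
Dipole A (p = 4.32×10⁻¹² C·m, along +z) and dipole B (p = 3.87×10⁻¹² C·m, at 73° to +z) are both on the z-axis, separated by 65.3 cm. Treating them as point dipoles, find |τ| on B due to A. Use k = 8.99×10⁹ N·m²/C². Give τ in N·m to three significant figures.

The second dipole sits on the axis of the first, so the field there is axial: E₁ = 2kp₁/r³ along +z.
E₁ = 2(8.99×10⁹)(4.32×10⁻¹²)/(0.653)³ = 0.2790 N/C.
Torque on the second dipole: τ = p₂ E₁ sinθ.
τ = (3.87×10⁻¹²)(0.2790)·sin73° = 1.032×10⁻¹² N·m.

τ ≈ 1.03×10⁻¹² N·m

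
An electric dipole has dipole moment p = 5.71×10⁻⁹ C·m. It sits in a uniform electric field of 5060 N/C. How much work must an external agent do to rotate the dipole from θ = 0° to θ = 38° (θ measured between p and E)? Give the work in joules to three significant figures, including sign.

W ≈ 6.12×10⁻⁶ J

W_ext = ΔU = U(θ₂) − U(θ₁) = −pE cosθ₂ − (−pE cosθ₁) = pE(cosθ₁ − cosθ₂).
W = (5.71×10⁻⁹)(5060)·(cos0° − cos38°) = (2.889×10⁻⁵)·(+0.2120) = 6.125×10⁻⁶ J.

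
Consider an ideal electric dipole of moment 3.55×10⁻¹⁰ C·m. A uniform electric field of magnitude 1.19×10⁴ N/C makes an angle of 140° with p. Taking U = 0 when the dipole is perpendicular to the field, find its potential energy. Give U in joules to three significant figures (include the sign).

U = −p·E = −pE cosθ.
U = −(3.55×10⁻¹⁰)(1.19×10⁴)·cos140° = 3.236×10⁻⁶ J.

U ≈ 3.24×10⁻⁶ J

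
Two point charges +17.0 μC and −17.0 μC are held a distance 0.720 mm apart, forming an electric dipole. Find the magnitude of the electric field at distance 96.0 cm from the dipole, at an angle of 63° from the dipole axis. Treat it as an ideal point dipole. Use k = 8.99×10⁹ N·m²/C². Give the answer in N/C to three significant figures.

Dipole moment p = qd = (1.70×10⁻⁵ C)(7.20×10⁻⁴ m) = 1.224×10⁻⁸ C·m.
At angle θ the dipole field magnitude is E = (kp/r³)·√(1 + 3cos²θ).
kp/r³ = (8.99×10⁹)(1.224×10⁻⁸) / (0.960)³ = 124.4 N/C.
√(1 + 3cos²63°) = √(1 + 3·0.2061) = √1.6183 ≈ 1.2721.
E ≈ 124.4 × 1.272 = 158.2 N/C.

E ≈ 158 N/C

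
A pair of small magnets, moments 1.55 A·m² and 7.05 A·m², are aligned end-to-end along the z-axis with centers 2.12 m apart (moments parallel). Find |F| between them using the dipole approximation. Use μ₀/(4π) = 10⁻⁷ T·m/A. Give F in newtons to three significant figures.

F ≈ 3.25×10⁻⁷ N

On-axis B of dipole 1: B = (μ₀/4π)·2m₁/r³. Force on dipole 2: F = m₂·dB/dr.
dB/dr = −(μ₀/4π)·6m₁/r⁴, so |F| = (μ₀/4π)·6m₁m₂/r⁴.
F = 6(10⁻⁷)(1.55)(7.05)/(2.12)⁴ = 3.246×10⁻⁷ N.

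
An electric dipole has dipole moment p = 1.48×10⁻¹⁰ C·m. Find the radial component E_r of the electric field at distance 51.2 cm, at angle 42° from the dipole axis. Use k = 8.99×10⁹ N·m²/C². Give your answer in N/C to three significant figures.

E_r ≈ 14.7 N/C

For a dipole, E_r = (2kp cosθ)/r³.
kp/r³ = (8.99×10⁹)(1.48×10⁻¹⁰)/(0.512)³ = 9.913 N/C.
E_r = 2·9.913·cos42° = 14.73 N/C.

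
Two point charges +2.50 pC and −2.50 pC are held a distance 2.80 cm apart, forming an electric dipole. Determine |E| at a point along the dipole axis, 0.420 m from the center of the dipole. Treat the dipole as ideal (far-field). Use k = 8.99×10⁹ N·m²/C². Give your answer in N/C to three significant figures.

E ≈ 0.0170 N/C

Dipole moment p = qd = (2.50×10⁻¹² C)(0.0280 m) = 7.00×10⁻¹⁴ C·m.
On the dipole axis E = 2kp/r³.
E = 2·(8.99×10⁹)(7.00×10⁻¹⁴) / (0.420)³ = 0.01699 N/C.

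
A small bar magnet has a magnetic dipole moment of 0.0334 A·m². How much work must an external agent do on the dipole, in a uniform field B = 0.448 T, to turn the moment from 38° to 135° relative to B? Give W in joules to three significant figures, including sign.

W_ext = ΔU = −mB cosθ₂ + mB cosθ₁ = mB(cosθ₁ − cosθ₂).
W = (0.0334)(0.448)·(cos38° − cos135°) = (0.01496)·(+1.4951) = 0.02237 J.

W ≈ 0.0224 J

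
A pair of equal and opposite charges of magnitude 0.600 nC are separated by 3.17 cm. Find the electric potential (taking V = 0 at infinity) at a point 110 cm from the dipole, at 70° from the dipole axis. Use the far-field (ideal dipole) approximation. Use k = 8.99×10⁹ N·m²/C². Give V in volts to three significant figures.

V ≈ 0.0483 V

Dipole moment p = qd = (6.00×10⁻¹⁰ C)(0.0317 m) = 1.902×10⁻¹¹ C·m.
The dipole potential is V = kp cosθ / r².
V = (8.99×10⁹)(1.902×10⁻¹¹)·cos70° / (1.10)² = 0.04833 V.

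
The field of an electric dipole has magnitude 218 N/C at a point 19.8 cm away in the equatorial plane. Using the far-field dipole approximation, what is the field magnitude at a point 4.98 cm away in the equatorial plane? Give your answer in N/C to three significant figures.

Dipole fields scale as 1/r³ in the far field; the geometry is the same at both points.
E₂ = E₁ · (r₁/r₂)³ = 218 · (19.8/4.98)³.
(r₁/r₂)³ = (3.976)³ = 62.85.
E₂ ≈ 1.370×10⁴ N/C.

E ≈ 1.37×10⁴ N/C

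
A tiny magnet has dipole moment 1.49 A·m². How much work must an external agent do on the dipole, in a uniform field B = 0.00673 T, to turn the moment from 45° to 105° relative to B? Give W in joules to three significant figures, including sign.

W_ext = ΔU = −mB cosθ₂ + mB cosθ₁ = mB(cosθ₁ − cosθ₂).
W = (1.49)(0.00673)·(cos45° − cos105°) = (0.01003)·(+0.9659) = 0.009686 J.

W ≈ 0.00969 J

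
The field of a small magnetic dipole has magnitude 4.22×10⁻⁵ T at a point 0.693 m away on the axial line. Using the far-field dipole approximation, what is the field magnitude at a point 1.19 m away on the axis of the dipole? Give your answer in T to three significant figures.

B ≈ 8.33×10⁻⁶ T

Dipole fields scale as 1/r³ in the far field; the geometry is the same at both points.
B₂ = B₁ · (r₁/r₂)³ = 4.22×10⁻⁵ · (0.693/1.19)³.
(r₁/r₂)³ = (0.5824)³ = 0.1975.
B₂ ≈ 8.334×10⁻⁶ T.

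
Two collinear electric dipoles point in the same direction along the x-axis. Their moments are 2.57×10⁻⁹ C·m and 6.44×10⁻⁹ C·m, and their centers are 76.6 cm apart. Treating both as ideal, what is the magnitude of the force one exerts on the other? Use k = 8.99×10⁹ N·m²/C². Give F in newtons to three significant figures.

On-axis field of dipole 1 at distance r: E = 2kp₁/r³. Force on dipole 2 is F = p₂·dE/dr (gradient along axis).
dE/dr = −6kp₁/r⁴, so |F| = 6kp₁p₂/r⁴ (attractive for aligned moments).
F = 6(8.99×10⁹)(2.57×10⁻⁹)(6.44×10⁻⁹)/(0.766)⁴ = 2.593×10⁻⁶ N.

F ≈ 2.59×10⁻⁶ N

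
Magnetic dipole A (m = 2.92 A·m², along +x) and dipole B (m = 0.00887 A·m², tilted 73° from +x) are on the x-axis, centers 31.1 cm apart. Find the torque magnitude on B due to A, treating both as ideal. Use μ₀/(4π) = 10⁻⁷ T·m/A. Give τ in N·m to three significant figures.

Dipole B is on the axis of dipole A, so B₁ there is axial: B₁ = (μ₀/4π)·2m₁/r³ along +x.
B₁ = 2(10⁻⁷)(2.92)/(0.311)³ = 1.941×10⁻⁵ T.
τ = m₂ B₁ sinθ.
τ = (0.00887)(1.941×10⁻⁵)·sin73° = 1.647×10⁻⁷ N·m.

τ ≈ 1.65×10⁻⁷ N·m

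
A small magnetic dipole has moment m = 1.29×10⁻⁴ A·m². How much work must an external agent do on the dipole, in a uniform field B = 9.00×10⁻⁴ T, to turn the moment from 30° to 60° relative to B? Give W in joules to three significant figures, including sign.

W_ext = ΔU = −mB cosθ₂ + mB cosθ₁ = mB(cosθ₁ − cosθ₂).
W = (1.29×10⁻⁴)(9.00×10⁻⁴)·(cos30° − cos60°) = (1.161×10⁻⁷)·(+0.3660) = 4.250×10⁻⁸ J.

W ≈ 4.25×10⁻⁸ J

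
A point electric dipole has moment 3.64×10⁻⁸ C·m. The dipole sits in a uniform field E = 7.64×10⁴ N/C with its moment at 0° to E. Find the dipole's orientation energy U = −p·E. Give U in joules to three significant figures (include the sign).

U ≈ -0.00278 J

U = −p·E = −pE cosθ.
U = −(3.64×10⁻⁸)(7.64×10⁴)·cos0° = -0.002781 J.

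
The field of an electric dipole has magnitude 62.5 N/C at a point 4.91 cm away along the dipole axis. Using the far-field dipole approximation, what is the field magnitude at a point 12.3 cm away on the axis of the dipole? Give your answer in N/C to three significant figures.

Dipole fields scale as 1/r³ in the far field; the geometry is the same at both points.
E₂ = E₁ · (r₁/r₂)³ = 62.5 · (4.91/12.3)³.
(r₁/r₂)³ = (0.3992)³ = 0.06361.
E₂ ≈ 3.976 N/C.

E ≈ 3.98 N/C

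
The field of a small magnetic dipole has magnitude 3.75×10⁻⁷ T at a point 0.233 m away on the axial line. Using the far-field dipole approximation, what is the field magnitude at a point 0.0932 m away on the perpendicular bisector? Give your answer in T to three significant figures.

B ≈ 2.93×10⁻⁶ T

Dipole fields scale as 1/r³ in the far field.
The axial field is twice the equatorial field at the same r, so the geometry factor is 1/2.
B₂ = B₁ · (1/2) · (r₁/r₂)³ = 3.75×10⁻⁷ · 0.5 · (0.233/0.0932)³.
(r₁/r₂)³ = (2.5)³ = 15.62.
B₂ ≈ 2.930×10⁻⁶ T.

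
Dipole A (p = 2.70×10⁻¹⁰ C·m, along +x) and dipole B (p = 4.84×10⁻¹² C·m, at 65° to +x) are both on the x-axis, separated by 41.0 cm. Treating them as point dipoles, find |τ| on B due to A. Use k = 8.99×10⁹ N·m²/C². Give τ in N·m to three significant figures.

The second dipole sits on the axis of the first, so the field there is axial: E₁ = 2kp₁/r³ along +x.
E₁ = 2(8.99×10⁹)(2.70×10⁻¹⁰)/(0.410)³ = 70.44 N/C.
Torque on the second dipole: τ = p₂ E₁ sinθ.
τ = (4.84×10⁻¹²)(70.44)·sin65° = 3.090×10⁻¹⁰ N·m.

τ ≈ 3.09×10⁻¹⁰ N·m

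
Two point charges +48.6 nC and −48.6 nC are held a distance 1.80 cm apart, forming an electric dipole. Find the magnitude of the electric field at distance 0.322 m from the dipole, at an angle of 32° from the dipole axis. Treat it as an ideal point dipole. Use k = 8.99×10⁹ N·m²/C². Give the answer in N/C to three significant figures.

Dipole moment p = qd = (4.86×10⁻⁸ C)(0.0180 m) = 8.748×10⁻¹⁰ C·m.
At angle θ the dipole field magnitude is E = (kp/r³)·√(1 + 3cos²θ).
kp/r³ = (8.99×10⁹)(8.748×10⁻¹⁰) / (0.322)³ = 235.6 N/C.
√(1 + 3cos²32°) = √(1 + 3·0.7192) = √3.1576 ≈ 1.7770.
E ≈ 235.6 × 1.777 = 418.6 N/C.

E ≈ 419 N/C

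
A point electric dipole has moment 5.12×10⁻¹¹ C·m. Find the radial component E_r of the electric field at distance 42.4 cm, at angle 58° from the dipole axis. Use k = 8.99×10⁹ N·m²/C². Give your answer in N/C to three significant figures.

E_r ≈ 6.40 N/C

For a dipole, E_r = (2kp cosθ)/r³.
kp/r³ = (8.99×10⁹)(5.12×10⁻¹¹)/(0.424)³ = 6.039 N/C.
E_r = 2·6.039·cos58° = 6.400 N/C.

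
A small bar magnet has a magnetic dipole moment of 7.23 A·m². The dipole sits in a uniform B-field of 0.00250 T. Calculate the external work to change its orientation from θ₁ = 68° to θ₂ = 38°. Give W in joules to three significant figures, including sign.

W_ext = ΔU = −mB cosθ₂ + mB cosθ₁ = mB(cosθ₁ − cosθ₂).
W = (7.23)(0.00250)·(cos68° − cos38°) = (0.01808)·(-0.4134) = -0.007472 J.

W ≈ -0.00747 J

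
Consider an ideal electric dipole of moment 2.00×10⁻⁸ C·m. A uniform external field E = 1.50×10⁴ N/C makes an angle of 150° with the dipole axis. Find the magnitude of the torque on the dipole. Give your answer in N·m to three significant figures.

Torque on an electric dipole: τ = pE sinθ.
τ = (2.00×10⁻⁸)(1.50×10⁴)·sin150° = 1.500×10⁻⁴ N·m.

τ ≈ 1.50×10⁻⁴ N·m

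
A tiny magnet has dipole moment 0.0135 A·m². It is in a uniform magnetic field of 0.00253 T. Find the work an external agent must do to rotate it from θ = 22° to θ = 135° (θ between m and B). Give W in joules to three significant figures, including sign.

W_ext = ΔU = −mB cosθ₂ + mB cosθ₁ = mB(cosθ₁ − cosθ₂).
W = (0.0135)(0.00253)·(cos22° − cos135°) = (3.416×10⁻⁵)·(+1.6343) = 5.582×10⁻⁵ J.

W ≈ 5.58×10⁻⁵ J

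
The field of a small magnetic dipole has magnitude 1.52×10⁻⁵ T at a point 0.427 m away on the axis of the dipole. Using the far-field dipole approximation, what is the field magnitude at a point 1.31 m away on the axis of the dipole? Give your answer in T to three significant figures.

Dipole fields scale as 1/r³ in the far field; the geometry is the same at both points.
B₂ = B₁ · (r₁/r₂)³ = 1.52×10⁻⁵ · (0.427/1.31)³.
(r₁/r₂)³ = (0.326)³ = 0.03463.
B₂ ≈ 5.264×10⁻⁷ T.

B ≈ 5.26×10⁻⁷ T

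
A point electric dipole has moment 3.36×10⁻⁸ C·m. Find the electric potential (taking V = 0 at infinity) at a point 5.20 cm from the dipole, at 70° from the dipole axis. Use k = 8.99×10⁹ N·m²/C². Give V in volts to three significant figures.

V ≈ 3.82×10⁴ V

The dipole potential is V = kp cosθ / r².
V = (8.99×10⁹)(3.36×10⁻⁸)·cos70° / (0.0520)² = 3.821×10⁴ V.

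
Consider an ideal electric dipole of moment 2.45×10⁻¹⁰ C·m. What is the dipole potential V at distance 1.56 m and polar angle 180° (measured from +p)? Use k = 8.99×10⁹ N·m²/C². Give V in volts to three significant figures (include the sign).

V ≈ -0.905 V

The dipole potential is V = kp cosθ / r².
V = (8.99×10⁹)(2.45×10⁻¹⁰)·cos180° / (1.56)² = -0.9051 V.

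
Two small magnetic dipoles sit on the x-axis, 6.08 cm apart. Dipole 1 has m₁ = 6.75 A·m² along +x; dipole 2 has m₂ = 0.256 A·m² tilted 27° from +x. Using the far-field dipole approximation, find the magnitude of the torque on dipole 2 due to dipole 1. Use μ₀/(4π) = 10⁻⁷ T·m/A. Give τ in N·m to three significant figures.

Dipole B is on the axis of dipole A, so B₁ there is axial: B₁ = (μ₀/4π)·2m₁/r³ along +x.
B₁ = 2(10⁻⁷)(6.75)/(0.0608)³ = 0.006007 T.
τ = m₂ B₁ sinθ.
τ = (0.256)(0.006007)·sin27° = 6.981×10⁻⁴ N·m.

τ ≈ 6.98×10⁻⁴ N·m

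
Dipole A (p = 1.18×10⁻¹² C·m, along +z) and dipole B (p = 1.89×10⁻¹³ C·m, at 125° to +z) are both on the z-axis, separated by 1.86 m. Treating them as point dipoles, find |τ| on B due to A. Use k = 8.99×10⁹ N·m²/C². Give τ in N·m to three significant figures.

τ ≈ 5.10×10⁻¹⁶ N·m

The second dipole sits on the axis of the first, so the field there is axial: E₁ = 2kp₁/r³ along +z.
E₁ = 2(8.99×10⁹)(1.18×10⁻¹²)/(1.86)³ = 0.003297 N/C.
Torque on the second dipole: τ = p₂ E₁ sinθ.
τ = (1.89×10⁻¹³)(0.003297)·sin125° = 5.105×10⁻¹⁶ N·m.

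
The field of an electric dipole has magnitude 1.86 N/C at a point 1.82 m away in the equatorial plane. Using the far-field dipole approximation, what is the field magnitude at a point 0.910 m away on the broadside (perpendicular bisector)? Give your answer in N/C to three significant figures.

E ≈ 14.9 N/C

Dipole fields scale as 1/r³ in the far field; the geometry is the same at both points.
E₂ = E₁ · (r₁/r₂)³ = 1.86 · (1.82/0.910)³.
(r₁/r₂)³ = (2)³ = 8.
E₂ ≈ 14.88 N/C.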